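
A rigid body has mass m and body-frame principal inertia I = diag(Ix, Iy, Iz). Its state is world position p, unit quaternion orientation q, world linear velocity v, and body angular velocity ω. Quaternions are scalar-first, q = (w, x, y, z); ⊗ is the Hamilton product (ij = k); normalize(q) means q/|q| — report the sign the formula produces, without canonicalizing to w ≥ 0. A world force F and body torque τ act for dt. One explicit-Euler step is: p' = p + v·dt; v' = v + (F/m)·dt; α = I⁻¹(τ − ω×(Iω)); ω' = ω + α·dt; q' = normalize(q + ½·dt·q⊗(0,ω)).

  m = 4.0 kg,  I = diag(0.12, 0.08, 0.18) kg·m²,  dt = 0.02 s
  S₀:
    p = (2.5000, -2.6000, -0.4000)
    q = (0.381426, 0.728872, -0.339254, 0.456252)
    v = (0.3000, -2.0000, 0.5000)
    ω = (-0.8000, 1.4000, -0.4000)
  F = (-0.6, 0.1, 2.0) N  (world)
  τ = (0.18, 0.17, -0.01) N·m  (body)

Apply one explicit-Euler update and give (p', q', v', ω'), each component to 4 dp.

p' = (2.5060, -2.6400, -0.3900)
q' = (0.3938, 0.7207, -0.3346, 0.4622)
v' = (0.2970, -1.9995, 0.5100)
ω' = (-0.7607, 1.4473, -0.4061)

a = (-0.1500, 0.0250, 0.5000)
p + v·dt = (2.5060, -2.6400, -0.3900)
v + (F/m)dt = (0.2970, -1.9995, 0.5100)
α = I⁻¹(τ − ω×Iω) = (1.9667, 2.3650, -0.3044)
ω' = ω + α·dt = (-0.7607, 1.4473, -0.4061)
2q̇ = q⊗(0,ω) = (1.2405540, -0.8081920, 0.4605436, 0.5964472)
q' = normalize(q + ½dt·q⊗(0,ω)) = (0.3938, 0.7207, -0.3346, 0.4622)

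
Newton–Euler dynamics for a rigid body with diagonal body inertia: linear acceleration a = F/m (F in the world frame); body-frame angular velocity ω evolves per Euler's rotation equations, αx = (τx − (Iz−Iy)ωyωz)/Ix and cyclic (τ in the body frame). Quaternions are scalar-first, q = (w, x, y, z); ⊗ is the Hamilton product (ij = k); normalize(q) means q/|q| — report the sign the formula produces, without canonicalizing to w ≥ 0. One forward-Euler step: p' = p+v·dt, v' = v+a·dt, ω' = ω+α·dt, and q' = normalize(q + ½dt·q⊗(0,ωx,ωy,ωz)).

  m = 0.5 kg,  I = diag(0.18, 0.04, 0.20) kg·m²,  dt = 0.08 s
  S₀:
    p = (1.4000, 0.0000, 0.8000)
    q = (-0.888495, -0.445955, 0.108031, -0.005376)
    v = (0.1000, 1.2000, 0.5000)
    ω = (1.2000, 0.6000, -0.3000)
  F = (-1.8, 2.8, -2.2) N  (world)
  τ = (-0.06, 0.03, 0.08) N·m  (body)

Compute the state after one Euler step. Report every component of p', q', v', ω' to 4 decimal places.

p' = (1.4080, 0.0960, 0.8400)
q' = (-0.8684, -0.4890, 0.0810, -0.0106)
v' = (-0.1880, 1.6480, 0.1480)
ω' = (1.1861, 0.6456, -0.2277)

a = (-3.6000, 5.6000, -4.4000)
p' = p + v·dt = (1.4080, 0.0960, 0.8400)
new velocity v' = (-0.1880, 1.6480, 0.1480)
α = I⁻¹(τ − ω×Iω) = (-0.1733, 0.5700, 0.9040)
ω + α·dt = (1.1861, 0.6456, -0.2277)
Hamilton product q⊗(0,ω) = (0.4687146, -1.0953777, -0.6733347, -0.1306617)
updated quaternion q' = (-0.8684, -0.4890, 0.0810, -0.0106)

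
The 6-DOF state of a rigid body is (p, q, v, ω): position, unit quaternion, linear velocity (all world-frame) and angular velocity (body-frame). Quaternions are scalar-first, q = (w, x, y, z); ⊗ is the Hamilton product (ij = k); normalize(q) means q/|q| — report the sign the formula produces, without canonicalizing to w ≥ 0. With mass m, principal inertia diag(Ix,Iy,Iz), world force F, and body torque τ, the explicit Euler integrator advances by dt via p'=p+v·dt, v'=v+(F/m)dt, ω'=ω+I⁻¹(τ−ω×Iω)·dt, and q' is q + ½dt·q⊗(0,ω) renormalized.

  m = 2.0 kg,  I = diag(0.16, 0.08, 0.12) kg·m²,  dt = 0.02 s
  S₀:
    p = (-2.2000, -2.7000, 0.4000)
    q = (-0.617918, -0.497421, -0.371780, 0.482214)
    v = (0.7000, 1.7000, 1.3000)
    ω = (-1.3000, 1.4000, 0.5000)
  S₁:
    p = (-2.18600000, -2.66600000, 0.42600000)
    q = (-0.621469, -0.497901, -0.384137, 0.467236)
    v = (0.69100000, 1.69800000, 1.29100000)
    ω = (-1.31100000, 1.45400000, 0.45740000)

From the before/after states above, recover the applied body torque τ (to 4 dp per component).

τ = (-0.0600, 0.1900, -0.1100)

rate change Δω = (-0.01100000, 0.05400000, -0.04260000)
precession coupling = (0.0280, -0.0260, 0.1456)
I·α + gyro = (-0.0600, 0.1900, -0.1100)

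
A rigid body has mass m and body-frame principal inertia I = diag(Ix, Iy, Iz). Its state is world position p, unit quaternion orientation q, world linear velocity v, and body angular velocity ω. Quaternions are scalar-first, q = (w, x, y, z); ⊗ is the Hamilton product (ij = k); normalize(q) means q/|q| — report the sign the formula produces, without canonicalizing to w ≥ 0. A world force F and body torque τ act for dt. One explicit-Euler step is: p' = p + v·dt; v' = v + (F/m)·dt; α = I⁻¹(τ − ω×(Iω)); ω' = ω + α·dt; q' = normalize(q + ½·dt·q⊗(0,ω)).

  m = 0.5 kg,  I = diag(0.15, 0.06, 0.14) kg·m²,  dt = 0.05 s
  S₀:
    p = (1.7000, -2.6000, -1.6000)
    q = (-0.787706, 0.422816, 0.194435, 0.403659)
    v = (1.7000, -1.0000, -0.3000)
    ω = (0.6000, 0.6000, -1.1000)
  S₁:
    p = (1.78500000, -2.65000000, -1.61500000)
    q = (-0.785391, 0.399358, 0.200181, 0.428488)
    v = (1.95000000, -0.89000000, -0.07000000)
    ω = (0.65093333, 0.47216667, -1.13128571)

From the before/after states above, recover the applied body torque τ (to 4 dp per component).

ω₁ − ω₀ = (0.05093333, -0.12783333, -0.03128571)
I·α + gyro = (0.1000, -0.1600, -0.1200)

τ = (0.1000, -0.1600, -0.1200)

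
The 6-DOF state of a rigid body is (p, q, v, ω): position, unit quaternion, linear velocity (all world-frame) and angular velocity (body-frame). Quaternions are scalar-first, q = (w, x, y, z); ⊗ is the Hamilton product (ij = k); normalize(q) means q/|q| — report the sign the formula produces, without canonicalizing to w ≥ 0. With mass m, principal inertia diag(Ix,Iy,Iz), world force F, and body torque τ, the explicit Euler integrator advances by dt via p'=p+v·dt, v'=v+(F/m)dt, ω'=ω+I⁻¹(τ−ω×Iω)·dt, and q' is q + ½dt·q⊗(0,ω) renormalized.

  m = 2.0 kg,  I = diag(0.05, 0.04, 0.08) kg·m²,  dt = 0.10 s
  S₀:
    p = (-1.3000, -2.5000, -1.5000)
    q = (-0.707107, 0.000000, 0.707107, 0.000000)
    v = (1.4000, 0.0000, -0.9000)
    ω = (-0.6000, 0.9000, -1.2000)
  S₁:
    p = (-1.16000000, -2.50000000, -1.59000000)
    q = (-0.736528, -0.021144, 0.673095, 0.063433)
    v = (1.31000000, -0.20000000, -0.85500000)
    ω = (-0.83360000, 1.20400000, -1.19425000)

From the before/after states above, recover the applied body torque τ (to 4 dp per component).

τ = (-0.1600, 0.1000, 0.0100)

Δω = ω₁−ω₀ = (-0.23360000, 0.30400000, 0.00575000)
precession coupling = (-0.0432, -0.0216, 0.0054)
applied torque τ = (-0.1600, 0.1000, 0.0100)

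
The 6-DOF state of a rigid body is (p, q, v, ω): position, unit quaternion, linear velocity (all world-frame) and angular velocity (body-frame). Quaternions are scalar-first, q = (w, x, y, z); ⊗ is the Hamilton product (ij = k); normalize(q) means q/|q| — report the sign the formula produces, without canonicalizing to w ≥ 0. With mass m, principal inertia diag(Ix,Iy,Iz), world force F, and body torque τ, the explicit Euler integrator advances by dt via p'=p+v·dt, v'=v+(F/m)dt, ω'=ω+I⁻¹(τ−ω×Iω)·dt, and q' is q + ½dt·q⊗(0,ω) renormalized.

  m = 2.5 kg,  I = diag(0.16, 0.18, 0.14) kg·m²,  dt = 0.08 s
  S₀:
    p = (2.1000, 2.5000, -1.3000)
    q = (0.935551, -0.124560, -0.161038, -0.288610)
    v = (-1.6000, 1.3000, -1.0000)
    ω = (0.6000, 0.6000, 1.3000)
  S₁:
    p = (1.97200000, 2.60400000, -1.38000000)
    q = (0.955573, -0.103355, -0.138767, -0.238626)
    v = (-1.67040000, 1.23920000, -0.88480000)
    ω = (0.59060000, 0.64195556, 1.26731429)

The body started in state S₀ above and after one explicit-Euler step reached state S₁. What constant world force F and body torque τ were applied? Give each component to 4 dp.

F = (-2.2000, -1.9000, 3.6000)
τ = (-0.0500, 0.1100, -0.0500)

velocity change Δv = (-0.07040000, -0.06080000, 0.11520000)
F = m·Δv/dt = (-2.2000, -1.9000, 3.6000)
ω₁ − ω₀ = (-0.00940000, 0.04195556, -0.03268571)
I·α + gyro = (-0.0500, 0.1100, -0.0500)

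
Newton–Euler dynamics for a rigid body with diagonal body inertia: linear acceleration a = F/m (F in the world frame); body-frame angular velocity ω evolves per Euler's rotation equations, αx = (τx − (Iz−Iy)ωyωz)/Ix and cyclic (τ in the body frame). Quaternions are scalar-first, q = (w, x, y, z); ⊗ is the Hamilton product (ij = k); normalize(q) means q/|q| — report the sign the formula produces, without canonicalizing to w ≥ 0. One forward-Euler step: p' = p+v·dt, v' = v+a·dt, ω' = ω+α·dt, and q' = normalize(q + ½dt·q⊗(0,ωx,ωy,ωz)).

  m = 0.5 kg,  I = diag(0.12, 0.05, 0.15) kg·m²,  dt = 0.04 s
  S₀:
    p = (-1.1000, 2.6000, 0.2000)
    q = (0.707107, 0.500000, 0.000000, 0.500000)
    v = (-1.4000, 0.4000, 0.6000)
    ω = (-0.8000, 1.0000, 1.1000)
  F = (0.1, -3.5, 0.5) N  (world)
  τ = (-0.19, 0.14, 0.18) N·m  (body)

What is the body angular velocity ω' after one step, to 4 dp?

α = I⁻¹(τ − ω×Iω) = (-2.5000, 2.2720, 0.8267)
ω' = ω + α·dt = (-0.9000, 1.0909, 1.1331)

ω' = (-0.9000, 1.0909, 1.1331)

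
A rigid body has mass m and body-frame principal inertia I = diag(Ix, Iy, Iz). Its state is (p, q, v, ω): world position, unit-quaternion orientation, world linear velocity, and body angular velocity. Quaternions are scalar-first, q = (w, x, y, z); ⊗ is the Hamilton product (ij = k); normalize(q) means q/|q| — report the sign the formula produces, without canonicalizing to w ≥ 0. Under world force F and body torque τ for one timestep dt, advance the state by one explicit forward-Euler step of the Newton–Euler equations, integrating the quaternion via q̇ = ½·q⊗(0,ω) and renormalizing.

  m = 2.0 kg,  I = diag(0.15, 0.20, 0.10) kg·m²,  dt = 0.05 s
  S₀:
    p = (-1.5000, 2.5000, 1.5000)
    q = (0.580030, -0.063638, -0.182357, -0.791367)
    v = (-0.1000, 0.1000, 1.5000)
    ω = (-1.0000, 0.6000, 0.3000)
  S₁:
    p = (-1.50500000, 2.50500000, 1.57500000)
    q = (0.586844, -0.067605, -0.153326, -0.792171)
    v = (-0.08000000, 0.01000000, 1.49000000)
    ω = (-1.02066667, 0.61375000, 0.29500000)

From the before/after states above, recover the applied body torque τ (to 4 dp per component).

rate change Δω = (-0.02066667, 0.01375000, -0.00500000)
I·α + gyro = (-0.0800, 0.0400, -0.0400)

τ = (-0.0800, 0.0400, -0.0400)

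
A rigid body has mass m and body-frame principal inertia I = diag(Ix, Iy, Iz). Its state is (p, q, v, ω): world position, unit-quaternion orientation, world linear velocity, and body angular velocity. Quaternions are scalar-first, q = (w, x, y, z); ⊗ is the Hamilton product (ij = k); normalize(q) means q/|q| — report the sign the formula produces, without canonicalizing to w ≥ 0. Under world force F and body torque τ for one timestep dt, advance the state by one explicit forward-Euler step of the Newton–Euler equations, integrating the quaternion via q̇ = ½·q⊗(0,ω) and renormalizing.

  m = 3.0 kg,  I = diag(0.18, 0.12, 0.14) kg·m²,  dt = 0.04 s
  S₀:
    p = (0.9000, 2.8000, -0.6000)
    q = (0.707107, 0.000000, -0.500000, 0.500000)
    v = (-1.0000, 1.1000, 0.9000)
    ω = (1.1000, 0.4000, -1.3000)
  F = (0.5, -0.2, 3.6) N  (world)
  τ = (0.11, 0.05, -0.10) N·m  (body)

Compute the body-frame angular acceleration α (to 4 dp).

α = (0.6689, 0.8933, -0.5257)

gyro term ω×Iω = (-0.0104, -0.0572, -0.0264)
α = I⁻¹(τ − ω×Iω) = (0.6689, 0.8933, -0.5257)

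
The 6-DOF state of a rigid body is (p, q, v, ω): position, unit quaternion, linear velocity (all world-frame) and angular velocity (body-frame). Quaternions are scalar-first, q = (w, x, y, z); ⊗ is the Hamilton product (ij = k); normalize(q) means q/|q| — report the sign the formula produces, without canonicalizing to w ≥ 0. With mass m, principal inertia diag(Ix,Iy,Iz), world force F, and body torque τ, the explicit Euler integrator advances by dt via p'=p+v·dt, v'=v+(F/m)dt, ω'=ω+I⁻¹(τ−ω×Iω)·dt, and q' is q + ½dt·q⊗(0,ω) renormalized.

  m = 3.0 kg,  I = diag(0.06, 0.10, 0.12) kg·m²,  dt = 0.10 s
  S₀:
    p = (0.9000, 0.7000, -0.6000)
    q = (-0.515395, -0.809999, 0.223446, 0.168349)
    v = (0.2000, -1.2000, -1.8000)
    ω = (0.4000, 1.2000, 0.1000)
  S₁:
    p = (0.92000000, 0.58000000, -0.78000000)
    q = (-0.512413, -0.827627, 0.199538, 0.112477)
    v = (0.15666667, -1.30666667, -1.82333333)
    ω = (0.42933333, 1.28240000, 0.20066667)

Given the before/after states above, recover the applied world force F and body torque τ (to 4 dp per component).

F = (-1.3000, -3.2000, -0.7000)
τ = (0.0200, 0.0800, 0.1400)

ω₁ − ω₀ = (0.02933333, 0.08240000, 0.10066667)
precession coupling = (0.0024, -0.0024, 0.0192)
applied torque τ = (0.0200, 0.0800, 0.1400)
v₁ − v₀ = (-0.04333333, -0.10666667, -0.02333333)
m·(v₁−v₀)/dt = (-1.3000, -3.2000, -0.7000)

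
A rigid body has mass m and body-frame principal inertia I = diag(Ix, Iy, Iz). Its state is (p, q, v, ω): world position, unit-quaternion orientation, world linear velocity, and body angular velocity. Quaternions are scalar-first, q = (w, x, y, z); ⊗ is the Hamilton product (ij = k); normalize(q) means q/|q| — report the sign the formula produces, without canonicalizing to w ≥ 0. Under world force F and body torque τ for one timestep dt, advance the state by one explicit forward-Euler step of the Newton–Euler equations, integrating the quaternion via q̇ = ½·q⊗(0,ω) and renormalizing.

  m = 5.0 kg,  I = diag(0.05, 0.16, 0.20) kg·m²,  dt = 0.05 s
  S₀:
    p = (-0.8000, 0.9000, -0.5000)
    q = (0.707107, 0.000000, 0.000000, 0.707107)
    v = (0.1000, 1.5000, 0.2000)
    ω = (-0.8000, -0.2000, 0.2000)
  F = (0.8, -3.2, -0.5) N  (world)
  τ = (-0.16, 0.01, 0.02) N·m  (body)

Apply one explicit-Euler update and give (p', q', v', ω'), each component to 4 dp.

new position p' = (-0.7950, 0.9750, -0.4900)
v + (F/m)dt = (0.1080, 1.4680, 0.1950)
ω×(Iω) gyroscopic = (-0.0016, 0.0240, 0.0176)
α = I⁻¹(τ − ω×Iω) = (-3.1680, -0.0875, 0.0120)
ω + α·dt = (-0.9584, -0.2044, 0.2006)
Hamilton product q⊗(0,ω) = (-0.1414214, -0.4242642, -0.7071070, 0.1414214)
q' = normalize(q + ½dt·q⊗(0,ω)) = (0.7034, -0.0106, -0.0177, 0.7105)

p' = (-0.7950, 0.9750, -0.4900)
q' = (0.7034, -0.0106, -0.0177, 0.7105)
v' = (0.1080, 1.4680, 0.1950)
ω' = (-0.9584, -0.2044, 0.2006)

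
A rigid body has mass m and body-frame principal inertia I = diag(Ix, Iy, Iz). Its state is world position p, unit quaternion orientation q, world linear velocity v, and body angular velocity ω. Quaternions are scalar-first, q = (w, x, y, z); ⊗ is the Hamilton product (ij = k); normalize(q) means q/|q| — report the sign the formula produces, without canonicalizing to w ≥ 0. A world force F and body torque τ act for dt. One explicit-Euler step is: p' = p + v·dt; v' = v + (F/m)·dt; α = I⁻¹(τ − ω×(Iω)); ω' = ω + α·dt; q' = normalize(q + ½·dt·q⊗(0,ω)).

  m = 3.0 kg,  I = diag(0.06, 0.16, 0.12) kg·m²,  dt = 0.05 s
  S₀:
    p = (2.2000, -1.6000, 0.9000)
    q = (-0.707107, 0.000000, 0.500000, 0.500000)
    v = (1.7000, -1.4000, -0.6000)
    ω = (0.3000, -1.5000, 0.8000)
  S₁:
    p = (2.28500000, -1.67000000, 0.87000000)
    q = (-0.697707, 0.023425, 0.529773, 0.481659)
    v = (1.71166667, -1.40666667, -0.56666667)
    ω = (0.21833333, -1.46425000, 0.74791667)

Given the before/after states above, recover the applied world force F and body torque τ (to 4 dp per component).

F = (0.7000, -0.4000, 2.0000)
τ = (-0.0500, 0.1000, -0.1700)

v₁ − v₀ = (0.01166667, -0.00666667, 0.03333333)
applied force F = (0.7000, -0.4000, 2.0000)
Δω = ω₁−ω₀ = (-0.08166667, 0.03575000, -0.05208333)
applied torque τ = (-0.0500, 0.1000, -0.1700)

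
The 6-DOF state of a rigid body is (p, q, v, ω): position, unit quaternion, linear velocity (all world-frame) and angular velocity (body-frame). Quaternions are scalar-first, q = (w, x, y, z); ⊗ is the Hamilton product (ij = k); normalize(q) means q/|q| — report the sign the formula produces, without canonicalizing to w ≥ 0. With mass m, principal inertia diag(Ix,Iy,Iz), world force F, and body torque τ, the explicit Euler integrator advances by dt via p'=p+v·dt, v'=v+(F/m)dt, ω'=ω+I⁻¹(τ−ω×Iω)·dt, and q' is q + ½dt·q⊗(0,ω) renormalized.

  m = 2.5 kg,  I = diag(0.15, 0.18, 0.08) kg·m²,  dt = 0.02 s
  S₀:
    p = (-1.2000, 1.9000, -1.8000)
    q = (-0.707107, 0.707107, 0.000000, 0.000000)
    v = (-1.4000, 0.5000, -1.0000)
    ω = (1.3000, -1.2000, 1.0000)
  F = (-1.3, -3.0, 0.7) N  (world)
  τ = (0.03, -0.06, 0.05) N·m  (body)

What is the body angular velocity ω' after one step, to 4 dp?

ω' = (1.2880, -1.2168, 1.0242)

gyro term ω×Iω = (0.1200, 0.0910, -0.0468)
α = I⁻¹(τ − ω×Iω) = (-0.6000, -0.8389, 1.2100)
ω + α·dt = (1.2880, -1.2168, 1.0242)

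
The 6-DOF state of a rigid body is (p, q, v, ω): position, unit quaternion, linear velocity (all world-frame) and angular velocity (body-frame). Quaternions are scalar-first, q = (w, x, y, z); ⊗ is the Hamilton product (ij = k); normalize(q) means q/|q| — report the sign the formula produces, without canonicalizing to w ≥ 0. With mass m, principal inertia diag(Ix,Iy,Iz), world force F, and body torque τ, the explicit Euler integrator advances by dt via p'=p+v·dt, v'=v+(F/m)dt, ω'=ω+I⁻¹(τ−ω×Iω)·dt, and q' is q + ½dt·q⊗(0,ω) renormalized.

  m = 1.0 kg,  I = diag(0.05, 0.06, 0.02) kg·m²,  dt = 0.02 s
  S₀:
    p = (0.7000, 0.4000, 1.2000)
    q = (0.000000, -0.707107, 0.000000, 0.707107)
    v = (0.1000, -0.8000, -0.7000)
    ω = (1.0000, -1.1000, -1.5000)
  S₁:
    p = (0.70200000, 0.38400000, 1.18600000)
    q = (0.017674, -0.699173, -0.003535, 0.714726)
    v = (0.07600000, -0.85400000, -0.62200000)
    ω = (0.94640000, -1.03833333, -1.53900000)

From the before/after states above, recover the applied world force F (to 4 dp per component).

F = (-1.2000, -2.7000, 3.9000)

velocity change Δv = (-0.02400000, -0.05400000, 0.07800000)
applied force F = (-1.2000, -2.7000, 3.9000)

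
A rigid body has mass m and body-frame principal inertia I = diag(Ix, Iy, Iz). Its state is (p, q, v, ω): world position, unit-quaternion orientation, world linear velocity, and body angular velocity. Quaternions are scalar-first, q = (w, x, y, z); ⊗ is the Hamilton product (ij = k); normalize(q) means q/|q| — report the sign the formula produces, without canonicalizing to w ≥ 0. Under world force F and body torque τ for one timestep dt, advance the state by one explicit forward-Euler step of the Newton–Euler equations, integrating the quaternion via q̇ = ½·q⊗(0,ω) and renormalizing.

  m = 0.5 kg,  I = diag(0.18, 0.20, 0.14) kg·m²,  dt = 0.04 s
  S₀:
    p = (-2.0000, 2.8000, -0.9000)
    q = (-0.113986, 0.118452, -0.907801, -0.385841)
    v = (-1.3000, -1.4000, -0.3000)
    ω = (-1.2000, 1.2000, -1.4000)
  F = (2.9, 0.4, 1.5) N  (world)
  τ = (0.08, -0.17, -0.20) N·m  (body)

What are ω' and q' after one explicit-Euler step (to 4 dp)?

ω' = (-1.2046, 1.1526, -1.4489)
q' = (-0.1001, 0.1557, -0.8971, -0.4012)

angular accel α = (-0.1156, -1.1860, -1.2229)
new body rate ω' = (-1.2046, 1.1526, -1.4489)
Hamilton product q⊗(0,ω) = (0.6913262, 1.8707138, 0.4920588, -0.7876384)
updated quaternion q' = (-0.1001, 0.1557, -0.8971, -0.4012)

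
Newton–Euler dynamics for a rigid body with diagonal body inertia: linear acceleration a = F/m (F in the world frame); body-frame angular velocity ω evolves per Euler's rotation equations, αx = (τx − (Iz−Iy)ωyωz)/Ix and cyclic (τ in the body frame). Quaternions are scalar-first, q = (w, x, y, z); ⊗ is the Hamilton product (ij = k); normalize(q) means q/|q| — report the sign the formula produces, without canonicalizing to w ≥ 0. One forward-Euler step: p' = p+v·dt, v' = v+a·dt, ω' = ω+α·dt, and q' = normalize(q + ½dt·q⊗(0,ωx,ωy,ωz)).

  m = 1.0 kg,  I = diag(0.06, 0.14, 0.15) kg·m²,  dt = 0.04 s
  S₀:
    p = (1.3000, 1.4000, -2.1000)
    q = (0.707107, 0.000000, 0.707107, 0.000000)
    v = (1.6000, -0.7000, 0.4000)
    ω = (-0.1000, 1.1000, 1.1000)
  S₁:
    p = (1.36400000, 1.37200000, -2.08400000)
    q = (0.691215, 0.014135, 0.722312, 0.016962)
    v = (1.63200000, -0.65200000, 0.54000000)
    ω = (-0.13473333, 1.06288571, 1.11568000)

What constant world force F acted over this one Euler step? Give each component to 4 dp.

F = (0.8000, 1.2000, 3.5000)

Δv = v₁−v₀ = (0.03200000, 0.04800000, 0.14000000)
m·(v₁−v₀)/dt = (0.8000, 1.2000, 3.5000)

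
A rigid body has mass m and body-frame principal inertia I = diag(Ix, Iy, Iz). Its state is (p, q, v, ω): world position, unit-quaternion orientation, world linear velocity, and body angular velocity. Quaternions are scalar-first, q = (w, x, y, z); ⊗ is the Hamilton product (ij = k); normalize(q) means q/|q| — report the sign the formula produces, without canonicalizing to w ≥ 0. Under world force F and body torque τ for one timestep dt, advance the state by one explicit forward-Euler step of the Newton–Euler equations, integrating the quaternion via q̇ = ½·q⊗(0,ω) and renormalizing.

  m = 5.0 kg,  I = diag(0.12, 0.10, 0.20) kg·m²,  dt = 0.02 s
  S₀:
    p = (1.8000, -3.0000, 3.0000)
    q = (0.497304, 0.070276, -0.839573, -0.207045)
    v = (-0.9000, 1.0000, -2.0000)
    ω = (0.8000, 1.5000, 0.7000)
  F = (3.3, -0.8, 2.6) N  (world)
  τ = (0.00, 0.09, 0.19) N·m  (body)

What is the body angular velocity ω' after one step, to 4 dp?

ω' = (0.7825, 1.5270, 0.7214)

precession coupling ω×(Iω) = (0.1050, -0.0448, -0.0240)
(τ − ω×Iω)/I = (-0.8750, 1.3480, 1.0700)
ω + α·dt = (0.7825, 1.5270, 0.7214)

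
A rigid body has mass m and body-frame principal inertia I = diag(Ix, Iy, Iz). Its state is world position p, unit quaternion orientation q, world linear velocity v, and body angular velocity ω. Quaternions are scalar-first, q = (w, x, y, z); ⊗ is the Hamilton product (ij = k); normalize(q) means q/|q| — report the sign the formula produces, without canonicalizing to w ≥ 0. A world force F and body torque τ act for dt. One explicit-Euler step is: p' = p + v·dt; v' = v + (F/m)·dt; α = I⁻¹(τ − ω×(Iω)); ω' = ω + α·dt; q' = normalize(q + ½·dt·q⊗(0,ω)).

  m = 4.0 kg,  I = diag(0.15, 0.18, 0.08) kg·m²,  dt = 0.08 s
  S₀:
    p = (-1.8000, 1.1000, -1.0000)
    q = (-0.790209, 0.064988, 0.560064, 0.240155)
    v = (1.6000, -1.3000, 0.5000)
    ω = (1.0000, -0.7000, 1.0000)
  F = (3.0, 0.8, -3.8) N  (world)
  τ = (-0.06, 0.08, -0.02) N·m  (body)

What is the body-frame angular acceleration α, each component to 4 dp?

α = (-0.8667, 0.0556, 0.0125)

gyro term ω×Iω = (0.0700, 0.0700, -0.0210)
(τ − ω×Iω)/I = (-0.8667, 0.0556, 0.0125)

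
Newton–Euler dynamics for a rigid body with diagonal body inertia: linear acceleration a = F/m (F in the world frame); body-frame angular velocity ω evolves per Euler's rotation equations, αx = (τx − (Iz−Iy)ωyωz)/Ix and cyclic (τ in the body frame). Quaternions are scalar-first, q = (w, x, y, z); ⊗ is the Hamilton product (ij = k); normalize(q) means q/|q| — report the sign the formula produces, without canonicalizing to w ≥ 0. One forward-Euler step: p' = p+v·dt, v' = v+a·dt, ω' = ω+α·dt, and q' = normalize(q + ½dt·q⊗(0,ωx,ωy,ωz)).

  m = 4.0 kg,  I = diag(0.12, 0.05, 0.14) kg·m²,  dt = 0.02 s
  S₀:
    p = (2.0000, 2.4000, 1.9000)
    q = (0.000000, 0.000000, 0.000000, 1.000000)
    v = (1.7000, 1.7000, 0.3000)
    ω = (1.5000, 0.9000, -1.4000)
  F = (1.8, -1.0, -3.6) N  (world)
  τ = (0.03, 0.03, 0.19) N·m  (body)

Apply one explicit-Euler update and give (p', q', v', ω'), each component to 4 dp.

p' = (2.0340, 2.4340, 1.9060)
q' = (0.0140, -0.0090, 0.0150, 0.9997)
v' = (1.7090, 1.6950, 0.2820)
ω' = (1.5239, 0.8952, -1.3594)

(τ − ω×Iω)/I = (1.1950, -0.2400, 2.0321)
ω' = ω + α·dt = (1.5239, 0.8952, -1.3594)
2q̇ = q⊗(0,ω) = (1.4000000, -0.9000000, 1.5000000, 0.0000000)
q + ½dt·q⊗(0,ω), renormalized = (0.0140, -0.0090, 0.0150, 0.9997)
new position p' = (2.0340, 2.4340, 1.9060)
v + (F/m)dt = (1.7090, 1.6950, 0.2820)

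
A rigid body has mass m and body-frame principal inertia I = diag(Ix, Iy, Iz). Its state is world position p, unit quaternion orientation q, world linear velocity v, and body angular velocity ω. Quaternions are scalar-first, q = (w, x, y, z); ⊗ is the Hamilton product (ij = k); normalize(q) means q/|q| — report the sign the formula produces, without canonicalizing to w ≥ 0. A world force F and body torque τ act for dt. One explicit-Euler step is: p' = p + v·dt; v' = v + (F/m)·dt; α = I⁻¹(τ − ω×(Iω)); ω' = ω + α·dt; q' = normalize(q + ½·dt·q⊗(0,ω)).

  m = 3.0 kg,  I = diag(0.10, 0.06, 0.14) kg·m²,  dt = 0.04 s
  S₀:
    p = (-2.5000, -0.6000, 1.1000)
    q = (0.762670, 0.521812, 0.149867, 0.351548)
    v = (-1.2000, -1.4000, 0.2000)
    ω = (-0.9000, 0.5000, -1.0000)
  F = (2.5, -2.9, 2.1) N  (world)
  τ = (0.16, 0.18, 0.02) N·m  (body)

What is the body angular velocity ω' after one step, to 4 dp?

precession coupling ω×(Iω) = (-0.0400, -0.0360, 0.0180)
(τ − ω×Iω)/I = (2.0000, 3.6000, 0.0143)
ω + α·dt = (-0.8200, 0.6440, -0.9994)

ω' = (-0.8200, 0.6440, -0.9994)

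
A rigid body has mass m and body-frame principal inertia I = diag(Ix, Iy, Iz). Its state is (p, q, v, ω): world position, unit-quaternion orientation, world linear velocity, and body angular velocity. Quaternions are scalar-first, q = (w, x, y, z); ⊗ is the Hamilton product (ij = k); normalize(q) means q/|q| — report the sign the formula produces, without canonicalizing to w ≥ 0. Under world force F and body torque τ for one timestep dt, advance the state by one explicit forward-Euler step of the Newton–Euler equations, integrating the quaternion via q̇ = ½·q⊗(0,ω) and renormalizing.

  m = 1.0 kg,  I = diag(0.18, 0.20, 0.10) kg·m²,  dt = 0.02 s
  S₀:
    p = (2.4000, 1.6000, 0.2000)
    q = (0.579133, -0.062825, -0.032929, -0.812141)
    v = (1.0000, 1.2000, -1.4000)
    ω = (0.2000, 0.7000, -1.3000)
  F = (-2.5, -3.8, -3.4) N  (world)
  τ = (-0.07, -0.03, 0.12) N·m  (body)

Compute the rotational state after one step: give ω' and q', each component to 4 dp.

ω' = (0.1821, 0.6991, -1.2766)
q' = (0.5689, -0.0555, -0.0313, -0.8200)

gyro term ω×Iω = (0.0910, -0.0208, 0.0028)
angular accel α = (-0.8944, -0.0460, 1.1720)
ω' = ω + α·dt = (0.1821, 0.6991, -1.2766)
Hamilton product q⊗(0,ω) = (-1.0201680, 0.7271330, 0.1612924, -0.7902646)
updated quaternion q' = (0.5689, -0.0555, -0.0313, -0.8200)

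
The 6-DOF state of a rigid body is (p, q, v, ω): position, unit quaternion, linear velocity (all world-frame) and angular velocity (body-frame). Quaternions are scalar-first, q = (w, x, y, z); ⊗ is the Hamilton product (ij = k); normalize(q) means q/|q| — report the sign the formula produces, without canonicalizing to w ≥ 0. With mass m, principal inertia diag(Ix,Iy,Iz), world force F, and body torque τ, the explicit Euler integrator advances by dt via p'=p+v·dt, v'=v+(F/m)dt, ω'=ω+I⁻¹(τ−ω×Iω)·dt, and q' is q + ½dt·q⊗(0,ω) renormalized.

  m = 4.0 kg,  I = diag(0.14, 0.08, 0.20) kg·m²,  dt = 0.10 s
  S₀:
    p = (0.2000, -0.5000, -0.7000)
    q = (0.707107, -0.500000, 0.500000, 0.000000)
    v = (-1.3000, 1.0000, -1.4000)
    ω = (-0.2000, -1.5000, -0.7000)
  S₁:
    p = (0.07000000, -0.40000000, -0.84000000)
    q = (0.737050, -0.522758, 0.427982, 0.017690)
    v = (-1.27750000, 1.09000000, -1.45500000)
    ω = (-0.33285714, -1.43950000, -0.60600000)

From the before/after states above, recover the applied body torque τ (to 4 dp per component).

τ = (-0.0600, 0.0400, 0.1700)

rate change Δω = (-0.13285714, 0.06050000, 0.09400000)
applied torque τ = (-0.0600, 0.0400, 0.1700)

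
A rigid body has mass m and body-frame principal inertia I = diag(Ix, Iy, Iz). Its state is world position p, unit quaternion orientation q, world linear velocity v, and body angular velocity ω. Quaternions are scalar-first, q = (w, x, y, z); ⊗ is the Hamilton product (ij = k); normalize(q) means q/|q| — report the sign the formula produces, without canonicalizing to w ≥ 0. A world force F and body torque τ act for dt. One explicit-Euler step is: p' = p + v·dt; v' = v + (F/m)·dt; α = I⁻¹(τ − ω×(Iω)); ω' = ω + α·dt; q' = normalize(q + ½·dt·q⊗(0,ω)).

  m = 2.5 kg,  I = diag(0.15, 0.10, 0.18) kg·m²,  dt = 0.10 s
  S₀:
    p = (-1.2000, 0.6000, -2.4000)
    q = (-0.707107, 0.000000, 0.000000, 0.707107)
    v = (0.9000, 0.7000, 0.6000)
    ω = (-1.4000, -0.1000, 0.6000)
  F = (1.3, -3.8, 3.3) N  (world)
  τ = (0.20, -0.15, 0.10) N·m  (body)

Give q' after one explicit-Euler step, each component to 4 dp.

q' = (-0.7262, 0.0529, -0.0458, 0.6839)

Hamilton product q⊗(0,ω) = (-0.4242642, 1.0606605, -0.9192391, -0.4242642)
updated quaternion q' = (-0.7262, 0.0529, -0.0458, 0.6839)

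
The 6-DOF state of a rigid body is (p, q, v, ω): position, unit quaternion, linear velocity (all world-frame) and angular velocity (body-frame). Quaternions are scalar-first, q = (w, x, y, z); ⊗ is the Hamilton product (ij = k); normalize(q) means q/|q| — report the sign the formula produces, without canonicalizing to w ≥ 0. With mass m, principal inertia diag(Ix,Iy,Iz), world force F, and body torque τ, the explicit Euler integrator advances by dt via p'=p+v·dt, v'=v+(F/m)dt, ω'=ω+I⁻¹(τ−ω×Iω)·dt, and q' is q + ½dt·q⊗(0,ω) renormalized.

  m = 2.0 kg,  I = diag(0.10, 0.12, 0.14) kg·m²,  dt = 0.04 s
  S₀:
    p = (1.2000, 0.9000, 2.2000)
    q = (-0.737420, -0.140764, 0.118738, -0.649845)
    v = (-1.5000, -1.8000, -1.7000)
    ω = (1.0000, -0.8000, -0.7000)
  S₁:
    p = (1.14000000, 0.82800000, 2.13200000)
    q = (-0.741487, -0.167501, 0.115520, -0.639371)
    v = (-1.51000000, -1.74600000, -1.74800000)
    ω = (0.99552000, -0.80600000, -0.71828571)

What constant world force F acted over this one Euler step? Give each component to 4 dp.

F = (-0.5000, 2.7000, -2.4000)

v₁ − v₀ = (-0.01000000, 0.05400000, -0.04800000)
m·(v₁−v₀)/dt = (-0.5000, 2.7000, -2.4000)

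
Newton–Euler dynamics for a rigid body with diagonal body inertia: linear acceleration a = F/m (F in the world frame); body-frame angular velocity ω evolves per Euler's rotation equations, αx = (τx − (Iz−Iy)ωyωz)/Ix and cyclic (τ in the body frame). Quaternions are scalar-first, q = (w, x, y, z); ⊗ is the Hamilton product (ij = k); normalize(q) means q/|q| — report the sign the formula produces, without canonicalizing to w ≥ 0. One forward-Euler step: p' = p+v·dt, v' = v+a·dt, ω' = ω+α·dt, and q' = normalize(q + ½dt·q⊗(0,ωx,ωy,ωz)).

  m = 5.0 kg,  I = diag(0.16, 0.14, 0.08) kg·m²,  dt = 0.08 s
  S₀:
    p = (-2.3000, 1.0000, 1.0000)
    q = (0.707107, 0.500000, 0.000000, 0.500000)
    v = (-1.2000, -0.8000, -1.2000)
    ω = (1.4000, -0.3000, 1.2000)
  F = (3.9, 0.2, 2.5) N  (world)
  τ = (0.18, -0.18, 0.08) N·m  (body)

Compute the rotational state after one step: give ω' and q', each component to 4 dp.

ω×(Iω) gyroscopic = (0.0216, 0.1344, 0.0084)
angular accel α = (0.9900, -2.2457, 0.8950)
new body rate ω' = (1.4792, -0.4797, 1.2716)
2q̇ = q⊗(0,ω) = (-1.3000000, 1.1399498, -0.1121321, 0.6985284)
q' = normalize(q + ½dt·q⊗(0,ω)) = (0.6533, 0.5441, -0.0045, 0.5265)

ω' = (1.4792, -0.4797, 1.2716)
q' = (0.6533, 0.5441, -0.0045, 0.5265)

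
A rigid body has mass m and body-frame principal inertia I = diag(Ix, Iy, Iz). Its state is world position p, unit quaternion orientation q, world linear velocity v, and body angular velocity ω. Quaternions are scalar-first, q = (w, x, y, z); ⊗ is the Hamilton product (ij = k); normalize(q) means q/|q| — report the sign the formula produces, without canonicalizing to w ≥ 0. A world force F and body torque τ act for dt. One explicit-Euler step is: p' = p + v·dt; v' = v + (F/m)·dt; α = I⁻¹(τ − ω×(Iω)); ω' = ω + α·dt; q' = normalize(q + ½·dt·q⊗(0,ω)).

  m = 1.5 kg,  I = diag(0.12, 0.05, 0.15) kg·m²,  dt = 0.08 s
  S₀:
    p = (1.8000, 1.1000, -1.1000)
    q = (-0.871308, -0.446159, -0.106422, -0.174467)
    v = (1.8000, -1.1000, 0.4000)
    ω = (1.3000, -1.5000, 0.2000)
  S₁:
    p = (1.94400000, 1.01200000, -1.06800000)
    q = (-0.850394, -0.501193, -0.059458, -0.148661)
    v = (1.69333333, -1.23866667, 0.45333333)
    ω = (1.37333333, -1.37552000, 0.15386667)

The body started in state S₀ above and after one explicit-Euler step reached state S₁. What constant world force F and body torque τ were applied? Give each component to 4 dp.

ω₁ − ω₀ = (0.07333333, 0.12448000, -0.04613333)
ω₀×(Iω₀) = (-0.0300, -0.0078, 0.1365)
I·α + gyro = (0.0800, 0.0700, 0.0500)
velocity change Δv = (-0.10666667, -0.13866667, 0.05333333)
m·(v₁−v₀)/dt = (-2.0000, -2.6000, 1.0000)

F = (-2.0000, -2.6000, 1.0000)
τ = (0.0800, 0.0700, 0.0500)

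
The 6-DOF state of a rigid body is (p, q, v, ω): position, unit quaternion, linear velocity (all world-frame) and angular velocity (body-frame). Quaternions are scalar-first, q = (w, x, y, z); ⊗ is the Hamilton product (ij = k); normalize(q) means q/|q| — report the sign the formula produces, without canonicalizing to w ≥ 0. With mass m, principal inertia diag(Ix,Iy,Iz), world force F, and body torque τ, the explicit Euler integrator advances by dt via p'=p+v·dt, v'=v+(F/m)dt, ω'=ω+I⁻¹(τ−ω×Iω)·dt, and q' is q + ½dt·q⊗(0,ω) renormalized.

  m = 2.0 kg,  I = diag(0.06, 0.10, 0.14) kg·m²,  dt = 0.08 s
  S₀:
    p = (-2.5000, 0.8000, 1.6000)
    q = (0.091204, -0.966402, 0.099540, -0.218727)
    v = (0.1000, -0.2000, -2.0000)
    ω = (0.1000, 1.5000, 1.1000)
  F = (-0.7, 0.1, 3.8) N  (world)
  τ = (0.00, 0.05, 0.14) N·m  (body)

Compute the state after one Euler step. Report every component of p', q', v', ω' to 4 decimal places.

p' = (-2.4920, 0.7840, 1.4400)
q' = (0.0984, -0.9459, 0.1463, -0.2723)
v' = (0.0720, -0.1960, -1.8480)
ω' = (0.0120, 1.5470, 1.1766)

α = I⁻¹(τ − ω×Iω) = (-1.1000, 0.5880, 0.9571)
ω + α·dt = (0.0120, 1.5470, 1.1766)
2q̇ = q⊗(0,ω) = (0.1879299, 0.4467049, 1.1779755, -1.3592326)
q' = normalize(q + ½dt·q⊗(0,ω)) = (0.0984, -0.9459, 0.1463, -0.2723)
new position p' = (-2.4920, 0.7840, 1.4400)
new velocity v' = (0.0720, -0.1960, -1.8480)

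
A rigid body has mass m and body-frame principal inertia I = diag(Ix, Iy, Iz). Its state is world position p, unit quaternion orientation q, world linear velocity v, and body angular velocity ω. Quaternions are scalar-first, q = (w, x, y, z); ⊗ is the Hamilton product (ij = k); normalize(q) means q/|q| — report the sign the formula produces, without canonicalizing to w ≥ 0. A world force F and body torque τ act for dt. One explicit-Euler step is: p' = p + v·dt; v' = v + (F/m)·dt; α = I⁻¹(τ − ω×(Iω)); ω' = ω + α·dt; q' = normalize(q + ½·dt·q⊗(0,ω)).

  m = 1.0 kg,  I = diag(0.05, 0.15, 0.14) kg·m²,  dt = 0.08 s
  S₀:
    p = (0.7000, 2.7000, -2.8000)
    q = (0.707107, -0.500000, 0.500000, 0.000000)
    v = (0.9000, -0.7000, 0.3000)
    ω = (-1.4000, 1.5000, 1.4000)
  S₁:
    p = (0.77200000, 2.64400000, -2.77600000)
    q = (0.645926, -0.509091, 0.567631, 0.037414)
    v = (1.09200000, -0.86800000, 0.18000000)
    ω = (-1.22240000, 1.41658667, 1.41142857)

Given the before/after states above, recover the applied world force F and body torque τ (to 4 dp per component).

F = (2.4000, -2.1000, -1.5000)
τ = (0.0900, 0.0200, -0.1900)

rate change Δω = (0.17760000, -0.08341333, 0.01142857)
gyro term ω₀×Iω₀ = (-0.0210, 0.1764, -0.2100)
τ = I·(Δω/dt) + ω₀×(Iω₀) = (0.0900, 0.0200, -0.1900)
v₁ − v₀ = (0.19200000, -0.16800000, -0.12000000)
applied force F = (2.4000, -2.1000, -1.5000)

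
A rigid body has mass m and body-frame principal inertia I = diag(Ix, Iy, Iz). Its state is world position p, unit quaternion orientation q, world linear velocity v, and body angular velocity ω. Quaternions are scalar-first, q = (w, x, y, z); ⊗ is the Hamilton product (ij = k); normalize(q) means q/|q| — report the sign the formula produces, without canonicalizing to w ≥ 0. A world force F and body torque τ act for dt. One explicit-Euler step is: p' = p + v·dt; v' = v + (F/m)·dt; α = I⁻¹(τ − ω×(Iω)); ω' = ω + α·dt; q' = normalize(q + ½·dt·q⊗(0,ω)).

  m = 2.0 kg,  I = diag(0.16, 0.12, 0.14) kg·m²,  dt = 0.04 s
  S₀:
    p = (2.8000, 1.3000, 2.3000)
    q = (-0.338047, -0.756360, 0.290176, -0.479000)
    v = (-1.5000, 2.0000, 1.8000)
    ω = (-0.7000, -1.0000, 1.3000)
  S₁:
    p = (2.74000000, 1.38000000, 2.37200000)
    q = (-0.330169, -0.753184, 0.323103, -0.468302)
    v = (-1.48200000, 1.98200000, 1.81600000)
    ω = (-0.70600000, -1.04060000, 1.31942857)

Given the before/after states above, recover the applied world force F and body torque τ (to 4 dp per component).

F = (0.9000, -0.9000, 0.8000)
τ = (-0.0500, -0.1400, 0.0400)

ω₁ − ω₀ = (-0.00600000, -0.04060000, 0.01942857)
precession coupling = (-0.0260, -0.0182, -0.0280)
applied torque τ = (-0.0500, -0.1400, 0.0400)
v₁ − v₀ = (0.01800000, -0.01800000, 0.01600000)
F = m·Δv/dt = (0.9000, -0.9000, 0.8000)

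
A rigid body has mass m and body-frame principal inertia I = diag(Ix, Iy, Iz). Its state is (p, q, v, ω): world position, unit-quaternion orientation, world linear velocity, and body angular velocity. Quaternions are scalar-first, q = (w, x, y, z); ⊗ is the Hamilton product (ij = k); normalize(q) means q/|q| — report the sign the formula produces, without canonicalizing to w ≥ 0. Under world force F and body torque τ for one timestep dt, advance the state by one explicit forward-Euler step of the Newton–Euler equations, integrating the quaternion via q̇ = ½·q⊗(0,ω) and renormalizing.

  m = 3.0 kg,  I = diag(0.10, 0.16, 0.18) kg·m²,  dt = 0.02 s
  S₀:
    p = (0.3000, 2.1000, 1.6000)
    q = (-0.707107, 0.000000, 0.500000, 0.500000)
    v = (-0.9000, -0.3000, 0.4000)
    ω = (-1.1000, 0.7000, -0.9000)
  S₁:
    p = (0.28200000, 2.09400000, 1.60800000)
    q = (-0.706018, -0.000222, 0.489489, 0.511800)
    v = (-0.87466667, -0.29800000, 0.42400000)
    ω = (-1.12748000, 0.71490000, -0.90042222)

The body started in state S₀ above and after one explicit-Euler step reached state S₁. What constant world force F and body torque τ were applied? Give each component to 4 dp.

velocity change Δv = (0.02533333, 0.00200000, 0.02400000)
applied force F = (3.8000, 0.3000, 3.6000)
Δω = ω₁−ω₀ = (-0.02748000, 0.01490000, -0.00042222)
ω₀×(Iω₀) = (-0.0126, -0.0792, -0.0462)
τ = I·(Δω/dt) + ω₀×(Iω₀) = (-0.1500, 0.0400, -0.0500)

F = (3.8000, 0.3000, 3.6000)
τ = (-0.1500, 0.0400, -0.0500)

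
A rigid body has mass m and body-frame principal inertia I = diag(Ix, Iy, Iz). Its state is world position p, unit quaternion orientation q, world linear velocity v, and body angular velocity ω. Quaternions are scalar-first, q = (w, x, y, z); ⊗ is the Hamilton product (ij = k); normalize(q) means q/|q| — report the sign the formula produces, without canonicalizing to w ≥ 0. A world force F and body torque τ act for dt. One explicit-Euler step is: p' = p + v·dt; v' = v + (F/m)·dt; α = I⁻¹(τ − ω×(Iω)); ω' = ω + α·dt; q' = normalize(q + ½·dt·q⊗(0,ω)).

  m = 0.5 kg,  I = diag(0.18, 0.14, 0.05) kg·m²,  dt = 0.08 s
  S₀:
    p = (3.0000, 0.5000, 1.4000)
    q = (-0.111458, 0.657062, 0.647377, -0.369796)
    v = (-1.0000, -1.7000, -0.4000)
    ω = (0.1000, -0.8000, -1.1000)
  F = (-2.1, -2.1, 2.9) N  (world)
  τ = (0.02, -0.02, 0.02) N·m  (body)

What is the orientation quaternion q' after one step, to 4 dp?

2q̇ = q⊗(0,ω) = (0.0454198, -1.0190973, 0.7749550, -0.4677835)
updated quaternion q' = (-0.1095, 0.6154, 0.6774, -0.3879)

q' = (-0.1095, 0.6154, 0.6774, -0.3879)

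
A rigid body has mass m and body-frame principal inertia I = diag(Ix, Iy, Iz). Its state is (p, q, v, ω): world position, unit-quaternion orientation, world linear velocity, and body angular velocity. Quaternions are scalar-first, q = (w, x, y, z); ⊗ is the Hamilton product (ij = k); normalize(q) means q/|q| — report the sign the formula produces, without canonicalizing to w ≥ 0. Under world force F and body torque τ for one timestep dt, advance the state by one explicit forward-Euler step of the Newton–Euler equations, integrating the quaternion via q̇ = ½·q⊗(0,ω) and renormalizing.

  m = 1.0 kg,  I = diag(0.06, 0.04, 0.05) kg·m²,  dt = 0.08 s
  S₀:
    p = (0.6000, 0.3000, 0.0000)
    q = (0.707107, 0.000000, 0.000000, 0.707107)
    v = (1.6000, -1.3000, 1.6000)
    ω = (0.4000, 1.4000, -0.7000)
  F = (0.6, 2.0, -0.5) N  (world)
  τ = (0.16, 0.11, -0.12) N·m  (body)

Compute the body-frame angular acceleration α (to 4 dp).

α = (2.8300, 2.8200, -2.1760)

gyro term ω×Iω = (-0.0098, -0.0028, -0.0112)
α = I⁻¹(τ − ω×Iω) = (2.8300, 2.8200, -2.1760)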